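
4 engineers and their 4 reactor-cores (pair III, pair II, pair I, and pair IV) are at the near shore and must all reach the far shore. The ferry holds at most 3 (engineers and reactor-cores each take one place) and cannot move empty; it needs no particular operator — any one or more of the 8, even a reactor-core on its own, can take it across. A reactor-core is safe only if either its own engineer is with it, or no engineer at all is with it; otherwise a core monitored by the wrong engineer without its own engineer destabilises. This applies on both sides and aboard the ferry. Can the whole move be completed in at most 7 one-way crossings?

Counting alone: each trip to the far shore takes at most 3 across and each return brings at least 1 back, so after t trips out (and t−1 returns) at most 3t − (t−1) of the 8 are across; that first reaches 8 at t = 4, so at least 7 crossings are needed.
The safety rule pushes this higher. Following every safe sequence of crossings, the most of the 8 that can be at the far shore as the ferry arrives there on crossing 7 is 7 — never all 8.
So the move cannot be finished within 7 crossings. (The shortest complete plan takes 9:)
1. engineer III and reactor-core III cross → the far shore.
2. engineer III crosses ← the near shore.
3. engineer II, engineer III, and reactor-core II cross → the far shore.
4. engineer III and reactor-core III cross ← the near shore.
5. engineer I, engineer III, and engineer IV cross → the far shore.
6. reactor-core II crosses ← the near shore.
7. reactor-core II and reactor-core III cross → the far shore.
8. reactor-core III crosses ← the near shore.
9. reactor-core I, reactor-core III, and reactor-core IV cross → the far shore.

No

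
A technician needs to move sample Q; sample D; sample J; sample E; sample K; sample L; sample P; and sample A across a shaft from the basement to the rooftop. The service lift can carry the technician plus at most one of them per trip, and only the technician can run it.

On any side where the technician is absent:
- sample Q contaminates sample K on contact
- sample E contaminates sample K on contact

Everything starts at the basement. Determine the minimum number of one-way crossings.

Counting alone: the technician can take at most 1 across per trip to the rooftop, so moving all 8 needs at least 8 loaded trips out, with a return between consecutive ones — at least 15 crossings.
The safety rule pushes this higher. Following every safe sequence of crossings, the most of the 8 that can be at the rooftop as the service lift arrives there on crossing 15 is 7 — never all 8.
So no plan with fewer than 17 crossings exists, and this one achieves 17:
1. Technician goes to the rooftop with sample K.
2. Technician goes back to the basement alone.
3. Technician goes to the rooftop with sample Q.
4. Technician goes back to the basement with sample K.
5. Technician goes to the rooftop with sample E.
6. Technician goes back to the basement alone.
7. Technician goes to the rooftop with sample D.
8. Technician goes back to the basement alone.
9. Technician goes to the rooftop with sample J.
10. Technician goes back to the basement alone.
11. Technician goes to the rooftop with sample L.
12. Technician goes back to the basement alone.
13. Technician goes to the rooftop with sample P.
14. Technician goes back to the basement alone.
15. Technician goes to the rooftop with sample A.
16. Technician goes back to the basement alone.
17. Technician goes to the rooftop with sample K.

17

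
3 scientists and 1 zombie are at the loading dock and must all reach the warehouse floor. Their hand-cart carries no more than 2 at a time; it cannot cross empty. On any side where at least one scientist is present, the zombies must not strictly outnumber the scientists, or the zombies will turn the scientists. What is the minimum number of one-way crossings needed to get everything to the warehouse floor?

Counting alone: each trip to the warehouse floor takes at most 2 across and each return brings at least 1 back, so after t trips out (and t−1 returns) at most 2t − (t−1) of the 4 are across; that first reaches 4 at t = 3, so at least 5 crossings are needed.
The plan below uses exactly 5 crossings, so it is optimal:
1. 1 scientist and 1 zombie → the warehouse floor.  (the loading dock: 2S 0Z; the warehouse floor: 1S 1Z)
2. 1 zombie ← the loading dock.  (the loading dock: 2S 1Z; the warehouse floor: 1S 0Z)
3. 1 scientist and 1 zombie → the warehouse floor.  (the loading dock: 1S 0Z; the warehouse floor: 2S 1Z)
4. 1 zombie ← the loading dock.  (the loading dock: 1S 1Z; the warehouse floor: 2S 0Z)
5. 1 scientist and 1 zombie → the warehouse floor.  (the loading dock: 0S 0Z; the warehouse floor: 3S 1Z)

5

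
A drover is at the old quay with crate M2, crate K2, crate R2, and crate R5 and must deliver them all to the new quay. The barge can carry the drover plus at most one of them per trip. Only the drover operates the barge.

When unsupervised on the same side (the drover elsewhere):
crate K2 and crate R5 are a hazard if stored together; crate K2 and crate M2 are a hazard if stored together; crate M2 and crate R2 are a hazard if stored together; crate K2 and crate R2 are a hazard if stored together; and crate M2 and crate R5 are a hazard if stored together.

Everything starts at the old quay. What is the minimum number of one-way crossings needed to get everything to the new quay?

impossible

Whatever the first load, the items left behind include a forbidden pair without the drover. No opening move is safe, so no plan exists.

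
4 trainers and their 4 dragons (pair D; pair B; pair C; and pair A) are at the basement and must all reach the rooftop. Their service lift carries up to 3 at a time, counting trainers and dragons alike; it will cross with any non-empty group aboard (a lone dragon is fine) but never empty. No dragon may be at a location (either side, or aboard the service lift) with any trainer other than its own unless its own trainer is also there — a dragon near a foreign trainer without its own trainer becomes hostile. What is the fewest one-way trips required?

9

Counting alone: each trip to the rooftop takes at most 3 across and each return brings at least 1 back, so after t trips out (and t−1 returns) at most 3t − (t−1) of the 8 are across; that first reaches 8 at t = 4, so at least 7 crossings are needed.
The safety rule pushes this higher. Following every safe sequence of crossings, the most of the 8 that can be at the rooftop as the service lift arrives there on crossing 7 is 7 — never all 8.
So no plan with fewer than 9 crossings exists, and this one achieves 9:
1. dragon D and trainer D cross → the rooftop.
2. trainer D crosses ← the basement.
3. dragon B, trainer B, and trainer D cross → the rooftop.
4. dragon D and trainer D cross ← the basement.
5. trainer A, trainer C, and trainer D cross → the rooftop.
6. dragon B crosses ← the basement.
7. dragon B and dragon D cross → the rooftop.
8. dragon D crosses ← the basement.
9. dragon A, dragon C, and dragon D cross → the rooftop.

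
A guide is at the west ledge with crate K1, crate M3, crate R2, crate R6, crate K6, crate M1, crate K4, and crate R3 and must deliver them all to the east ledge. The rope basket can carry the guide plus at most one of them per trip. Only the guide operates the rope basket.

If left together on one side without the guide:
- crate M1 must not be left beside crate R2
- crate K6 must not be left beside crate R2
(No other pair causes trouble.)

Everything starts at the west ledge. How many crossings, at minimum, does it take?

17

Counting alone: the guide can take at most 1 across per trip to the east ledge, so moving all 8 needs at least 8 loaded trips out, with a return between consecutive ones — at least 15 crossings.
The safety rule pushes this higher. Following every safe sequence of crossings, the most of the 8 that can be at the east ledge as the rope basket arrives there on crossing 15 is 7 — never all 8.
So no plan with fewer than 17 crossings exists, and this one achieves 17:
1. Guide goes to the east ledge with crate R2.
2. Guide goes back to the west ledge alone.
3. Guide goes to the east ledge with crate K1.
4. Guide goes back to the west ledge alone.
5. Guide goes to the east ledge with crate M3.
6. Guide goes back to the west ledge alone.
7. Guide goes to the east ledge with crate R6.
8. Guide goes back to the west ledge alone.
9. Guide goes to the east ledge with crate K6.
10. Guide goes back to the west ledge with crate R2.
11. Guide goes to the east ledge with crate M1.
12. Guide goes back to the west ledge alone.
13. Guide goes to the east ledge with crate K4.
14. Guide goes back to the west ledge alone.
15. Guide goes to the east ledge with crate R3.
16. Guide goes back to the west ledge alone.
17. Guide goes to the east ledge with crate R2.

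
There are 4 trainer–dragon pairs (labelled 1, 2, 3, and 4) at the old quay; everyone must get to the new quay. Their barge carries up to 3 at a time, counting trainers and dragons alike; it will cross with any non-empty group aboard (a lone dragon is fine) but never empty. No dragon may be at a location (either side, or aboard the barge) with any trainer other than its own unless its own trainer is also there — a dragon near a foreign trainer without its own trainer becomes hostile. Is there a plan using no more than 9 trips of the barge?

Yes — this plan uses 9 crossings (≤ 9):
1. dragon 1 and trainer 1 cross → the new quay.
2. trainer 1 crosses ← the old quay.
3. dragon 2, trainer 1, and trainer 2 cross → the new quay.
4. dragon 1 and trainer 1 cross ← the old quay.
5. trainer 1, trainer 3, and trainer 4 cross → the new quay.
6. dragon 2 crosses ← the old quay.
7. dragon 1 and dragon 2 cross → the new quay.
8. dragon 1 crosses ← the old quay.
9. dragon 1, dragon 3, and dragon 4 cross → the new quay.

Yes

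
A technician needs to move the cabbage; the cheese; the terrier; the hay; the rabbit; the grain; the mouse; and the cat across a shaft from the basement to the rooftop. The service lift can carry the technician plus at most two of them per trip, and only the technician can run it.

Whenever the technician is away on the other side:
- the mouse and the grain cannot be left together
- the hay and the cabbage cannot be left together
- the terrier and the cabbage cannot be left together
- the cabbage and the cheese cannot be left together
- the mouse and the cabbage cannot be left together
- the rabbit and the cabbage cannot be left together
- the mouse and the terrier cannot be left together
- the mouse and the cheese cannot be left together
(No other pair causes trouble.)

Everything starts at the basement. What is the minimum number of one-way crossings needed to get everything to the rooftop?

13

Counting alone: the technician can take at most 2 across per trip to the rooftop, so moving all 8 needs at least 4 loaded trips out, with a return between consecutive ones — at least 7 crossings.
The safety rule pushes this higher. Following every safe sequence of crossings, the most of the 8 that can be at the rooftop as the service lift arrives there on crossings 7, 9, 11 is 5, 6, 7 respectively — never all 8.
So no plan with fewer than 13 crossings exists, and this one achieves 13:
1. Technician goes to the rooftop with the cabbage and the mouse.
2. Technician goes back to the basement with the cabbage.
3. Technician goes to the rooftop with the cabbage and the hay.
4. Technician goes back to the basement with the cabbage.
5. Technician goes to the rooftop with the cabbage and the rabbit.
6. Technician goes back to the basement with the cabbage.
7. Technician goes to the rooftop with the cabbage and the cat.
8. Technician goes back to the basement with the cabbage.
9. Technician goes to the rooftop with the cheese and the terrier.
10. Technician goes back to the basement with the mouse.
11. Technician goes to the rooftop with the cabbage and the grain.
12. Technician goes back to the basement with the cabbage.
13. Technician goes to the rooftop with the cabbage and the mouse.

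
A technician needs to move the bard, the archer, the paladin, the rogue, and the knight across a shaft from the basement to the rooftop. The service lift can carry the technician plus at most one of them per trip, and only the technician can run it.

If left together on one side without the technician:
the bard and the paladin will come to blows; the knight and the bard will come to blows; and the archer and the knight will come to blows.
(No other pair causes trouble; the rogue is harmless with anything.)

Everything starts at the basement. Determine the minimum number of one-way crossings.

Whatever the first load, the items left behind include a forbidden pair without the technician. No opening move is safe, so no plan exists.

impossible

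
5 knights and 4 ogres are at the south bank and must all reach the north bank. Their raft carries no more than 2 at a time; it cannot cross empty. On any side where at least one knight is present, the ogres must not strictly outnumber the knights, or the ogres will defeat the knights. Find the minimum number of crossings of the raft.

Counting alone: each trip to the north bank takes at most 2 across and each return brings at least 1 back, so after t trips out (and t−1 returns) at most 2t − (t−1) of the 9 are across; that first reaches 9 at t = 8, so at least 15 crossings are needed.
The plan below uses exactly 15 crossings, so it is optimal:
1. 2 ogres → the north bank.  (the south bank: 5K 2O; the north bank: 0K 2O)
2. 1 ogre ← the south bank.  (the south bank: 5K 3O; the north bank: 0K 1O)
3. 2 ogres → the north bank.  (the south bank: 5K 1O; the north bank: 0K 3O)
4. 1 ogre ← the south bank.  (the south bank: 5K 2O; the north bank: 0K 2O)
5. 2 knights → the north bank.  (the south bank: 3K 2O; the north bank: 2K 2O)
6. 1 ogre ← the south bank.  (the south bank: 3K 3O; the north bank: 2K 1O)
7. 1 knight and 1 ogre → the north bank.  (the south bank: 2K 2O; the north bank: 3K 2O)
8. 1 knight ← the south bank.  (the south bank: 3K 2O; the north bank: 2K 2O)
9. 1 knight and 1 ogre → the north bank.  (the south bank: 2K 1O; the north bank: 3K 3O)
10. 1 ogre ← the south bank.  (the south bank: 2K 2O; the north bank: 3K 2O)
11. 1 knight and 1 ogre → the north bank.  (the south bank: 1K 1O; the north bank: 4K 3O)
12. 1 knight ← the south bank.  (the south bank: 2K 1O; the north bank: 3K 3O)
13. 1 knight and 1 ogre → the north bank.  (the south bank: 1K 0O; the north bank: 4K 4O)
14. 1 ogre ← the south bank.  (the south bank: 1K 1O; the north bank: 4K 3O)
15. 1 knight and 1 ogre → the north bank.  (the south bank: 0K 0O; the north bank: 5K 4O)

15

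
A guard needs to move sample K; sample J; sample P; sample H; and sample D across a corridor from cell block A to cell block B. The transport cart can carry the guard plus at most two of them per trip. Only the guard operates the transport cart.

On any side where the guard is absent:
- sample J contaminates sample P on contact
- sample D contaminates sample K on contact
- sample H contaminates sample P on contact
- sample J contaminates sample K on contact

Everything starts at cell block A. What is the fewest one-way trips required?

7

Counting alone: the guard can take at most 2 across per trip to cell block B, so moving all 5 needs at least 3 loaded trips out, with a return between consecutive ones — at least 5 crossings.
The safety rule pushes this higher. Following every safe sequence of crossings, the most of the 5 that can be at cell block B as the transport cart arrives there on crossing 5 is 4 — never all 5.
So no plan with fewer than 7 crossings exists, and this one achieves 7:
1. Guard goes to cell block B with sample K and sample P.
2. Guard goes back to cell block A alone.
3. Guard goes to cell block B with sample J.
4. Guard goes back to cell block A with sample K and sample P.
5. Guard goes to cell block B with sample D and sample H.
6. Guard goes back to cell block A alone.
7. Guard goes to cell block B with sample K and sample P.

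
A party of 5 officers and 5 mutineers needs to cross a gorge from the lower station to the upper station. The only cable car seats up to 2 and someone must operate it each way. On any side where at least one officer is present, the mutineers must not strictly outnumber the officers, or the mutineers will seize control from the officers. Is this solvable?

No

Following every safe sequence of crossings from the start, the most of the 10 that can be at the upper station as the cable car arrives there on crossings 1, 3, 5, 7 is 2, 3, 4, 5 respectively; the best ever achieved is 5 of 10.
From crossing 9 on, no configuration arises that was not already reachable earlier: only 13 distinct safe configurations (who is on which side, and where the cable car is) can ever be reached, none of them has everyone across, and every continuation just revisits them. They are: 0 officers + 0 mutineers across (cable car back at the start); 0 officers + 1 mutineer across (cable car there); 0 officers + 1 mutineer across (cable car back at the start); 0 officers + 2 mutineers across (cable car there); 0 officers + 2 mutineers across (cable car back at the start); 0 officers + 3 mutineers across (cable car there); 0 officers + 3 mutineers across (cable car back at the start); 0 officers + 4 mutineers across (cable car there); 0 officers + 4 mutineers across (cable car back at the start); 0 officers + 5 mutineers across (cable car there); 1 officer + 1 mutineer across (cable car there); 1 officer + 1 mutineer across (cable car back at the start); 2 officers + 2 mutineers across (cable car there). So no valid plan exists.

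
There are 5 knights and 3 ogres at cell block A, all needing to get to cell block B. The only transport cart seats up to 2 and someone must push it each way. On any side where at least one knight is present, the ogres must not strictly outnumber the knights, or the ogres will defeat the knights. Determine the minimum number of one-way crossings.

13

Counting alone: each trip to cell block B takes at most 2 across and each return brings at least 1 back, so after t trips out (and t−1 returns) at most 2t − (t−1) of the 8 are across; that first reaches 8 at t = 7, so at least 13 crossings are needed.
The plan below uses exactly 13 crossings, so it is optimal:
1. 2 ogres → cell block B.  (cell block A: 5K 1O; cell block B: 0K 2O)
2. 1 ogre ← cell block A.  (cell block A: 5K 2O; cell block B: 0K 1O)
3. 2 ogres → cell block B.  (cell block A: 5K 0O; cell block B: 0K 3O)
4. 1 ogre ← cell block A.  (cell block A: 5K 1O; cell block B: 0K 2O)
5. 2 knights → cell block B.  (cell block A: 3K 1O; cell block B: 2K 2O)
6. 1 ogre ← cell block A.  (cell block A: 3K 2O; cell block B: 2K 1O)
7. 1 knight and 1 ogre → cell block B.  (cell block A: 2K 1O; cell block B: 3K 2O)
8. 1 ogre ← cell block A.  (cell block A: 2K 2O; cell block B: 3K 1O)
9. 2 ogres → cell block B.  (cell block A: 2K 0O; cell block B: 3K 3O)
10. 1 ogre ← cell block A.  (cell block A: 2K 1O; cell block B: 3K 2O)
11. 1 knight and 1 ogre → cell block B.  (cell block A: 1K 0O; cell block B: 4K 3O)
12. 1 ogre ← cell block A.  (cell block A: 1K 1O; cell block B: 4K 2O)
13. 1 knight and 1 ogre → cell block B.  (cell block A: 0K 0O; cell block B: 5K 3O)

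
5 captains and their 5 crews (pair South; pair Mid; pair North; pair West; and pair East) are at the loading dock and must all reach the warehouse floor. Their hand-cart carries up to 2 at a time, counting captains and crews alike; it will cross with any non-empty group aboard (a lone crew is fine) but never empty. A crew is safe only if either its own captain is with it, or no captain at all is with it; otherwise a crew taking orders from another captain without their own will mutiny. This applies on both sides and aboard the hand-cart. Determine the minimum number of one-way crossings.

Following every safe sequence of crossings from the start, the most of the 10 that can be at the warehouse floor as the hand-cart arrives there on crossings 1, 3, 5, 7 is 2, 3, 4, 5 respectively; the best ever achieved is 5 of 10.
From crossing 9 on, no configuration arises that was not already reachable earlier: only 82 distinct safe configurations (who is on which side, and where the hand-cart is) can ever be reached, none of them has everyone across, and every continuation just revisits them. So no valid plan exists.

impossible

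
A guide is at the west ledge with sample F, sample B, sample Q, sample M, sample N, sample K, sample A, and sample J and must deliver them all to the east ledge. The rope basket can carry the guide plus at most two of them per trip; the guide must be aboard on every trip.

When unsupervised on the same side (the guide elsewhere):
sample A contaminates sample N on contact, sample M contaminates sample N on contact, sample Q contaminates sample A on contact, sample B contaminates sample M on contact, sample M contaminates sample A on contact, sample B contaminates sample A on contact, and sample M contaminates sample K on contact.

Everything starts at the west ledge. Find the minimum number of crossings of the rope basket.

Counting alone: the guide can take at most 2 across per trip to the east ledge, so moving all 8 needs at least 4 loaded trips out, with a return between consecutive ones — at least 7 crossings.
The safety rule pushes this higher. Following every safe sequence of crossings, the most of the 8 that can be at the east ledge as the rope basket arrives there on crossings 7, 9, 11 is 5, 6, 7 respectively — never all 8.
So no plan with fewer than 13 crossings exists, and this one achieves 13:
1. Guide goes to the east ledge with sample A and sample M.
2. Guide goes back to the west ledge with sample M.
3. Guide goes to the east ledge with sample F and sample M.
4. Guide goes back to the west ledge with sample M.
5. Guide goes to the east ledge with sample M and sample Q.
6. Guide goes back to the west ledge with sample A.
7. Guide goes to the east ledge with sample B and sample N.
8. Guide goes back to the west ledge with sample M.
9. Guide goes to the east ledge with sample K and sample M.
10. Guide goes back to the west ledge with sample M.
11. Guide goes to the east ledge with sample J and sample M.
12. Guide goes back to the west ledge with sample M.
13. Guide goes to the east ledge with sample A and sample M.

13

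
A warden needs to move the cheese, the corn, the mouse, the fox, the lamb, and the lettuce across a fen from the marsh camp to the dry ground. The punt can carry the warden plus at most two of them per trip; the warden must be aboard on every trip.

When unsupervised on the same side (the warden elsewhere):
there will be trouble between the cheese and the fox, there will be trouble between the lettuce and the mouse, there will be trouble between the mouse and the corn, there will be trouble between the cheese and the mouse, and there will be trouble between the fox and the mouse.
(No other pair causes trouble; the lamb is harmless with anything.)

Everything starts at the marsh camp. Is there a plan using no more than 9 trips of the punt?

Yes — this plan uses 9 crossings (≤ 9):
1. Warden goes to the dry ground with the cheese and the mouse.
2. Warden goes back to the marsh camp with the cheese.
3. Warden goes to the dry ground with the cheese and the corn.
4. Warden goes back to the marsh camp with the mouse.
5. Warden goes to the dry ground with the lamb and the mouse.
6. Warden goes back to the marsh camp with the mouse.
7. Warden goes to the dry ground with the lettuce and the mouse.
8. Warden goes back to the marsh camp with the mouse.
9. Warden goes to the dry ground with the fox and the mouse.

Yes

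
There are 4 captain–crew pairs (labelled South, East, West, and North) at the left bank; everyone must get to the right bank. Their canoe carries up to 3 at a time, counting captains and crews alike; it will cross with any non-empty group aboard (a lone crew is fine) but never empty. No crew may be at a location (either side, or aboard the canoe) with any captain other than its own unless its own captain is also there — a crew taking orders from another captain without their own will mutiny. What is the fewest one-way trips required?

Counting alone: each trip to the right bank takes at most 3 across and each return brings at least 1 back, so after t trips out (and t−1 returns) at most 3t − (t−1) of the 8 are across; that first reaches 8 at t = 4, so at least 7 crossings are needed.
The safety rule pushes this higher. Following every safe sequence of crossings, the most of the 8 that can be at the right bank as the canoe arrives there on crossing 7 is 7 — never all 8.
So no plan with fewer than 9 crossings exists, and this one achieves 9:
1. captain South and crew South cross → the right bank.
2. captain South crosses ← the left bank.
3. captain East, captain South, and crew East cross → the right bank.
4. captain South and crew South cross ← the left bank.
5. captain North, captain South, and captain West cross → the right bank.
6. crew East crosses ← the left bank.
7. crew East and crew South cross → the right bank.
8. crew South crosses ← the left bank.
9. crew North, crew South, and crew West cross → the right bank.

9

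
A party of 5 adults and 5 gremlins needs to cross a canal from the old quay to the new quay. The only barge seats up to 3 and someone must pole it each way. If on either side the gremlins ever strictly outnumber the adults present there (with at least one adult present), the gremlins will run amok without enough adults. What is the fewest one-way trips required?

11

Counting alone: each trip to the new quay takes at most 3 across and each return brings at least 1 back, so after t trips out (and t−1 returns) at most 3t − (t−1) of the 10 are across; that first reaches 10 at t = 5, so at least 9 crossings are needed.
The safety rule pushes this higher. Following every safe sequence of crossings, the most of the 10 that can be at the new quay as the barge arrives there on crossing 9 is 9 — never all 10.
So no plan with fewer than 11 crossings exists, and this one achieves 11:
1. 2 gremlins → the new quay.  (the old quay: 5A 3G; the new quay: 0A 2G)
2. 1 gremlin ← the old quay.  (the old quay: 5A 4G; the new quay: 0A 1G)
3. 3 gremlins → the new quay.  (the old quay: 5A 1G; the new quay: 0A 4G)
4. 1 gremlin ← the old quay.  (the old quay: 5A 2G; the new quay: 0A 3G)
5. 3 adults → the new quay.  (the old quay: 2A 2G; the new quay: 3A 3G)
6. 1 adult and 1 gremlin ← the old quay.  (the old quay: 3A 3G; the new quay: 2A 2G)
7. 3 adults → the new quay.  (the old quay: 0A 3G; the new quay: 5A 2G)
8. 1 gremlin ← the old quay.  (the old quay: 0A 4G; the new quay: 5A 1G)
9. 2 gremlins → the new quay.  (the old quay: 0A 2G; the new quay: 5A 3G)
10. 1 gremlin ← the old quay.  (the old quay: 0A 3G; the new quay: 5A 2G)
11. 3 gremlins → the new quay.  (the old quay: 0A 0G; the new quay: 5A 5G)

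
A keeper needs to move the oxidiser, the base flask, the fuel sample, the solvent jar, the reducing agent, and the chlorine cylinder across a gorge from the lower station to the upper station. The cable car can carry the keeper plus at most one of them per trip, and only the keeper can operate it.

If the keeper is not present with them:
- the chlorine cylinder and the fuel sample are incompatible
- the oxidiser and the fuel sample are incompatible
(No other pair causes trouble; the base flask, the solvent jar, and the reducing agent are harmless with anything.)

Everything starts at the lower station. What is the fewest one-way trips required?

Counting alone: the keeper can take at most 1 across per trip to the upper station, so moving all 6 needs at least 6 loaded trips out, with a return between consecutive ones — at least 11 crossings.
The safety rule pushes this higher. Following every safe sequence of crossings, the most of the 6 that can be at the upper station as the cable car arrives there on crossing 11 is 5 — never all 6.
So no plan with fewer than 13 crossings exists, and this one achieves 13:
1. Keeper goes to the upper station with the fuel sample.
2. Keeper goes back to the lower station alone.
3. Keeper goes to the upper station with the oxidiser.
4. Keeper goes back to the lower station with the fuel sample.
5. Keeper goes to the upper station with the chlorine cylinder.
6. Keeper goes back to the lower station alone.
7. Keeper goes to the upper station with the base flask.
8. Keeper goes back to the lower station alone.
9. Keeper goes to the upper station with the solvent jar.
10. Keeper goes back to the lower station alone.
11. Keeper goes to the upper station with the reducing agent.
12. Keeper goes back to the lower station alone.
13. Keeper goes to the upper station with the fuel sample.

13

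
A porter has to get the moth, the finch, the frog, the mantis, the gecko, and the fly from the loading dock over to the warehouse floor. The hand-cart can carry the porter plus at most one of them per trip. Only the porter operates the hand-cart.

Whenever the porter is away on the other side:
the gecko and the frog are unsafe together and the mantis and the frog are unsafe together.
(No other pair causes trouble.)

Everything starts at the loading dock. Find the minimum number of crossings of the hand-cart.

13

Counting alone: the porter can take at most 1 across per trip to the warehouse floor, so moving all 6 needs at least 6 loaded trips out, with a return between consecutive ones — at least 11 crossings.
The safety rule pushes this higher. Following every safe sequence of crossings, the most of the 6 that can be at the warehouse floor as the hand-cart arrives there on crossing 11 is 5 — never all 6.
So no plan with fewer than 13 crossings exists, and this one achieves 13:
1. Porter goes to the warehouse floor with the frog.  [the loading dock: the finch, the fly, the gecko, the mantis, the moth | the warehouse floor: the frog]
2. Porter goes back to the loading dock alone.  [the loading dock: the finch, the fly, the gecko, the mantis, the moth | the warehouse floor: the frog]
3. Porter goes to the warehouse floor with the moth.  [the loading dock: the finch, the fly, the gecko, the mantis | the warehouse floor: the frog, the moth]
4. Porter goes back to the loading dock alone.  [the loading dock: the finch, the fly, the gecko, the mantis | the warehouse floor: the frog, the moth]
5. Porter goes to the warehouse floor with the finch.  [the loading dock: the fly, the gecko, the mantis | the warehouse floor: the finch, the frog, the moth]
6. Porter goes back to the loading dock alone.  [the loading dock: the fly, the gecko, the mantis | the warehouse floor: the finch, the frog, the moth]
7. Porter goes to the warehouse floor with the mantis.  [the loading dock: the fly, the gecko | the warehouse floor: the finch, the frog, the mantis, the moth]
8. Porter goes back to the loading dock with the frog.  [the loading dock: the fly, the frog, the gecko | the warehouse floor: the finch, the mantis, the moth]
9. Porter goes to the warehouse floor with the gecko.  [the loading dock: the fly, the frog | the warehouse floor: the finch, the gecko, the mantis, the moth]
10. Porter goes back to the loading dock alone.  [the loading dock: the fly, the frog | the warehouse floor: the finch, the gecko, the mantis, the moth]
11. Porter goes to the warehouse floor with the fly.  [the loading dock: the frog | the warehouse floor: the finch, the fly, the gecko, the mantis, the moth]
12. Porter goes back to the loading dock alone.  [the loading dock: the frog | the warehouse floor: the finch, the fly, the gecko, the mantis, the moth]
13. Porter goes to the warehouse floor with the frog.  [the loading dock: — | the warehouse floor: the finch, the fly, the frog, the gecko, the mantis, the moth]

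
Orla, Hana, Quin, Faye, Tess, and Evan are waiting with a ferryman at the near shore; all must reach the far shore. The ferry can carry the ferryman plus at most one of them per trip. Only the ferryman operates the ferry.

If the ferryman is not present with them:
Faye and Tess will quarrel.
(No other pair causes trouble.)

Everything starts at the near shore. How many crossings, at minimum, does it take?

11

Counting alone: the ferryman can take at most 1 across per trip to the far shore, so moving all 6 needs at least 6 loaded trips out, with a return between consecutive ones — at least 11 crossings.
The plan below uses exactly 11 crossings, so it is optimal:
1. Ferryman goes to the far shore with Faye.
2. Ferryman goes back to the near shore alone.
3. Ferryman goes to the far shore with Orla.
4. Ferryman goes back to the near shore alone.
5. Ferryman goes to the far shore with Hana.
6. Ferryman goes back to the near shore alone.
7. Ferryman goes to the far shore with Quin.
8. Ferryman goes back to the near shore alone.
9. Ferryman goes to the far shore with Evan.
10. Ferryman goes back to the near shore alone.
11. Ferryman goes to the far shore with Tess.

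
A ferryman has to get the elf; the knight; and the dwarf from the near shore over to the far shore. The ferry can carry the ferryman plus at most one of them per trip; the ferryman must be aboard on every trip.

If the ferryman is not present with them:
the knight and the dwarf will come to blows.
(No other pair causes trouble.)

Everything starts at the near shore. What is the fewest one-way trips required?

5

Counting alone: the ferryman can take at most 1 across per trip to the far shore, so moving all 3 needs at least 3 loaded trips out, with a return between consecutive ones — at least 5 crossings.
The plan below uses exactly 5 crossings, so it is optimal:
1. Ferryman goes to the far shore with the knight.
2. Ferryman goes back to the near shore alone.
3. Ferryman goes to the far shore with the elf.
4. Ferryman goes back to the near shore alone.
5. Ferryman goes to the far shore with the dwarf.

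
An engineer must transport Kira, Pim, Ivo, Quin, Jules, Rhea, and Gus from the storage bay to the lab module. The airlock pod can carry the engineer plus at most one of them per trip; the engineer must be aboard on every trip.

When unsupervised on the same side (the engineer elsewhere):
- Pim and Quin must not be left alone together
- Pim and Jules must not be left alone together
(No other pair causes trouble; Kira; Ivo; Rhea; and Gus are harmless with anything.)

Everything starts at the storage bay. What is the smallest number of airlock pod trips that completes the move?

15

Counting alone: the engineer can take at most 1 across per trip to the lab module, so moving all 7 needs at least 7 loaded trips out, with a return between consecutive ones — at least 13 crossings.
The safety rule pushes this higher. Following every safe sequence of crossings, the most of the 7 that can be at the lab module as the airlock pod arrives there on crossing 13 is 6 — never all 7.
So no plan with fewer than 15 crossings exists, and this one achieves 15:
1. Engineer goes to the lab module with Pim.
2. Engineer goes back to the storage bay alone.
3. Engineer goes to the lab module with Kira.
4. Engineer goes back to the storage bay alone.
5. Engineer goes to the lab module with Ivo.
6. Engineer goes back to the storage bay alone.
7. Engineer goes to the lab module with Quin.
8. Engineer goes back to the storage bay with Pim.
9. Engineer goes to the lab module with Jules.
10. Engineer goes back to the storage bay alone.
11. Engineer goes to the lab module with Rhea.
12. Engineer goes back to the storage bay alone.
13. Engineer goes to the lab module with Gus.
14. Engineer goes back to the storage bay alone.
15. Engineer goes to the lab module with Pim.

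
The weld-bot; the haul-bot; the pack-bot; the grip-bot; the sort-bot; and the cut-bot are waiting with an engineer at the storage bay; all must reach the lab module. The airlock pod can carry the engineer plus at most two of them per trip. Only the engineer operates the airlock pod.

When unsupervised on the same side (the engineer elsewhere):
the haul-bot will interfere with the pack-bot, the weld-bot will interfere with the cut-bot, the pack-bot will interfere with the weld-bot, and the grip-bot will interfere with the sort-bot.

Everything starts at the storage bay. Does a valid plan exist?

No

Whatever the first load, the items left behind include a forbidden pair without the engineer. No opening move is safe, so no plan exists.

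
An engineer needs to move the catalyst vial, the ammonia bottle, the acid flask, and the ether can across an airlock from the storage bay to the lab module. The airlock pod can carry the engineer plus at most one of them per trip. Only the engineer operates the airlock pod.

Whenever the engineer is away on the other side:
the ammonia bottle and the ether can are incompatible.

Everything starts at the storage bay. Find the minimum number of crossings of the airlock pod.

7

Counting alone: the engineer can take at most 1 across per trip to the lab module, so moving all 4 needs at least 4 loaded trips out, with a return between consecutive ones — at least 7 crossings.
The plan below uses exactly 7 crossings, so it is optimal:
1. Engineer goes to the lab module with the ammonia bottle.
2. Engineer goes back to the storage bay alone.
3. Engineer goes to the lab module with the catalyst vial.
4. Engineer goes back to the storage bay alone.
5. Engineer goes to the lab module with the acid flask.
6. Engineer goes back to the storage bay alone.
7. Engineer goes to the lab module with the ether can.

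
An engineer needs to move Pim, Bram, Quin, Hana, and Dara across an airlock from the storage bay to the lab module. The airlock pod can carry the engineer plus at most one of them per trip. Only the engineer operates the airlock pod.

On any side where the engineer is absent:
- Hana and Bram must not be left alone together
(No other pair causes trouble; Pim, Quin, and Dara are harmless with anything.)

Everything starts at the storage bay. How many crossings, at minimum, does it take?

Counting alone: the engineer can take at most 1 across per trip to the lab module, so moving all 5 needs at least 5 loaded trips out, with a return between consecutive ones — at least 9 crossings.
The plan below uses exactly 9 crossings, so it is optimal:
1. Engineer goes to the lab module with Bram.  [the storage bay: Dara, Hana, Pim, Quin | the lab module: Bram]
2. Engineer goes back to the storage bay alone.  [the storage bay: Dara, Hana, Pim, Quin | the lab module: Bram]
3. Engineer goes to the lab module with Pim.  [the storage bay: Dara, Hana, Quin | the lab module: Bram, Pim]
4. Engineer goes back to the storage bay alone.  [the storage bay: Dara, Hana, Quin | the lab module: Bram, Pim]
5. Engineer goes to the lab module with Quin.  [the storage bay: Dara, Hana | the lab module: Bram, Pim, Quin]
6. Engineer goes back to the storage bay alone.  [the storage bay: Dara, Hana | the lab module: Bram, Pim, Quin]
7. Engineer goes to the lab module with Dara.  [the storage bay: Hana | the lab module: Bram, Dara, Pim, Quin]
8. Engineer goes back to the storage bay alone.  [the storage bay: Hana | the lab module: Bram, Dara, Pim, Quin]
9. Engineer goes to the lab module with Hana.  [the storage bay: — | the lab module: Bram, Dara, Hana, Pim, Quin]

9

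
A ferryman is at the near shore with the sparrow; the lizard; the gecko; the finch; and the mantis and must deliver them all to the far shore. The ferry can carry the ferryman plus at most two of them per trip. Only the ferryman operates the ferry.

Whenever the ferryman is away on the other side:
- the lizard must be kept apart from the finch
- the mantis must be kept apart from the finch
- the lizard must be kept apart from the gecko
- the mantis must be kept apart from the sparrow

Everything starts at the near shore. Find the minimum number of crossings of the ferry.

Counting alone: the ferryman can take at most 2 across per trip to the far shore, so moving all 5 needs at least 3 loaded trips out, with a return between consecutive ones — at least 5 crossings.
The safety rule pushes this higher. Following every safe sequence of crossings, the most of the 5 that can be at the far shore as the ferry arrives there on crossing 5 is 4 — never all 5.
So no plan with fewer than 7 crossings exists, and this one achieves 7:
1. Ferryman goes to the far shore with the lizard and the mantis.  [the near shore: the finch, the gecko, the sparrow | the far shore: the lizard, the mantis]
2. Ferryman goes back to the near shore alone.  [the near shore: the finch, the gecko, the sparrow | the far shore: the lizard, the mantis]
3. Ferryman goes to the far shore with the sparrow.  [the near shore: the finch, the gecko | the far shore: the lizard, the mantis, the sparrow]
4. Ferryman goes back to the near shore with the mantis.  [the near shore: the finch, the gecko, the mantis | the far shore: the lizard, the sparrow]
5. Ferryman goes to the far shore with the finch and the gecko.  [the near shore: the mantis | the far shore: the finch, the gecko, the lizard, the sparrow]
6. Ferryman goes back to the near shore with the lizard.  [the near shore: the lizard, the mantis | the far shore: the finch, the gecko, the sparrow]
7. Ferryman goes to the far shore with the lizard and the mantis.  [the near shore: — | the far shore: the finch, the gecko, the lizard, the mantis, the sparrow]

7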